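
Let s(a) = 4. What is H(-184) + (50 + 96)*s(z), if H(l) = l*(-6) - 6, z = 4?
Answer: 1682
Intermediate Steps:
H(l) = -6 - 6*l (H(l) = -6*l - 6 = -6 - 6*l)
H(-184) + (50 + 96)*s(z) = (-6 - 6*(-184)) + (50 + 96)*4 = (-6 + 1104) + 146*4 = 1098 + 584 = 1682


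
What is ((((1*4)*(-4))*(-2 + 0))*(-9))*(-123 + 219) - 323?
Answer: -27971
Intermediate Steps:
((((1*4)*(-4))*(-2 + 0))*(-9))*(-123 + 219) - 323 = (((4*(-4))*(-2))*(-9))*96 - 323 = (-16*(-2)*(-9))*96 - 323 = (32*(-9))*96 - 323 = -288*96 - 323 = -27648 - 323 = -27971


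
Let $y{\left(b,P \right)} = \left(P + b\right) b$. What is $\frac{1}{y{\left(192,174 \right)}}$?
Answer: $\frac{1}{70272} \approx 1.423 \cdot 10^{-5}$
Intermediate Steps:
$y{\left(b,P \right)} = b \left(P + b\right)$
$\frac{1}{y{\left(192,174 \right)}} = \frac{1}{192 \left(174 + 192\right)} = \frac{1}{192 \cdot 366} = \frac{1}{70272}$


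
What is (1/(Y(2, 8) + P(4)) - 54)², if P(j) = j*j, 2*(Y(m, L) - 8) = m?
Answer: 1819801/625 ≈ 2911.7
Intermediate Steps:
Y(m, L) = 8 + m/2
P(j) = j²
(1/(Y(2, 8) + P(4)) - 54)² = (1/((8 + (½)*2) + 4²) - 54)² = (1/((8 + 1) + 16) - 54)² = (1/(9 + 16) - 54)² = (1/25 - 54)² = (-1349/25)² = 1819801/625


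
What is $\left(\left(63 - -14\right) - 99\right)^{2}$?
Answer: $484$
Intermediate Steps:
$\left(\left(63 - -14\right) - 99\right)^{2} = \left(\left(63 + 14\right) - 99\right)^{2} = \left(77 - 99\right)^{2} = \left(-22\right)^{2} = 484$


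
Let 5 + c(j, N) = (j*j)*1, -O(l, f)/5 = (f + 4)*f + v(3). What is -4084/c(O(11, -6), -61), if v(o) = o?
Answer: -1021/1405 ≈ -0.72669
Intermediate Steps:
O(l, f) = -15 - 5*f*(4 + f) (O(l, f) = -5*((f + 4)*f + 3) = -5*((4 + f)*f + 3) = -5*(f*(4 + f) + 3) = -5*(3 + f*(4 + f)) = -15 - 5*f*(4 + f))
c(j, N) = -5 + j**2 (c(j, N) = -5 + (j*j)*1 = -5 + j**2*1 = -5 + j**2)
-4084/c(O(11, -6), -61) = -4084/(-5 + (-15 - 20*(-6) - 5*(-6)**2)**2) = -4084/(-5 + (-15 + 120 - 5*36)**2) = -4084/(-5 + (-15 + 120 - 180)**2) = -4084/(-5 + (-75)**2) = -4084/(-5 + 5625) = -4084/5620 = -4084*1/5620 = -1021/1405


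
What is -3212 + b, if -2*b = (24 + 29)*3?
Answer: -6583/2 ≈ -3291.5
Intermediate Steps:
b = -159/2 (b = -(24 + 29)*3/2 = -53*3/2 = -½*159 = -159/2 ≈ -79.500)
-3212 + b = -3212 - 159/2 = -6583/2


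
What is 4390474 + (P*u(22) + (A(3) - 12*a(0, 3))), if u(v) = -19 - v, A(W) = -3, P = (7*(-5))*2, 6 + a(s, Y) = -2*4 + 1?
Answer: 4393497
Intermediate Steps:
a(s, Y) = -13 (a(s, Y) = -6 + (-2*4 + 1) = -6 + (-8 + 1) = -6 - 7 = -13)
P = -70 (P = -35*2 = -70)
4390474 + (P*u(22) + (A(3) - 12*a(0, 3))) = 4390474 + (-70*(-19 - 1*22) + (-3 - 12*(-13))) = 4390474 + (-70*(-19 - 22) + (-3 + 156)) = 4390474 + (-70*(-41) + 153) = 4390474 + (2870 + 153) = 4390474 + 3023 = 4393497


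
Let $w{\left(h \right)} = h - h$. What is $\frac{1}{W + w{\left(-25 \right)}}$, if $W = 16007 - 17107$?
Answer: $- \frac{1}{1100} \approx -0.00090909$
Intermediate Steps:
$W = -1100$ ($W = 16007 - 17107 = -1100$)
$w{\left(h \right)} = 0$
$\frac{1}{W + w{\left(-25 \right)}} = \frac{1}{-1100 + 0} = \frac{1}{-1100} = - \frac{1}{1100}$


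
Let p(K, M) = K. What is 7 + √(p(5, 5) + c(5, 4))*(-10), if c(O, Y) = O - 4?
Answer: 7 - 10*√6 ≈ -17.495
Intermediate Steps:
c(O, Y) = -4 + O
7 + √(p(5, 5) + c(5, 4))*(-10) = 7 + √(5 + (-4 + 5))*(-10) = 7 + √(5 + 1)*(-10) = 7 + √6*(-10) = 7 - 10*√6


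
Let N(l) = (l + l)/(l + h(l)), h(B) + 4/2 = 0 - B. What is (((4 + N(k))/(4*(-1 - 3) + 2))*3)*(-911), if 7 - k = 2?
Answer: -2733/14 ≈ -195.21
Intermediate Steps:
k = 5 (k = 7 - 1*2 = 7 - 2 = 5)
h(B) = -2 - B (h(B) = -2 + (0 - B) = -2 - B)
N(l) = -l (N(l) = (l + l)/(l + (-2 - l)) = (2*l)/(-2) = (2*l)*(-½) = -l)
(((4 + N(k))/(4*(-1 - 3) + 2))*3)*(-911) = (((4 - 1*5)/(4*(-1 - 3) + 2))*3)*(-911) = (((4 - 5)/(4*(-4) + 2))*3)*(-911) = (-1/(-16 + 2)*3)*(-911) = (-1/(-14)*3)*(-911) = (-1*(-1/14)*3)*(-911) = ((1/14)*3)*(-911) = (3/14)*(-911) = -2733/14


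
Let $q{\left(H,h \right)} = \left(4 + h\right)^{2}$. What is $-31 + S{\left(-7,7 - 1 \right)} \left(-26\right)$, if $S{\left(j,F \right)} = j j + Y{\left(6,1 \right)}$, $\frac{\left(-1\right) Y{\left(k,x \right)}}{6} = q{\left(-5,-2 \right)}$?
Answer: $-681$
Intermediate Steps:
$Y{\left(k,x \right)} = -24$ ($Y{\left(k,x \right)} = - 6 \left(4 - 2\right)^{2} = - 6 \cdot 2^{2} = \left(-6\right) 4 = -24$)
$S{\left(j,F \right)} = -24 + j^{2}$ ($S{\left(j,F \right)} = j j - 24 = j^{2} - 24 = -24 + j^{2}$)
$-31 + S{\left(-7,7 - 1 \right)} \left(-26\right) = -31 + \left(-24 + \left(-7\right)^{2}\right) \left(-26\right) = -31 + \left(-24 + 49\right) \left(-26\right) = -31 + 25 \left(-26\right) = -31 - 650 = -681$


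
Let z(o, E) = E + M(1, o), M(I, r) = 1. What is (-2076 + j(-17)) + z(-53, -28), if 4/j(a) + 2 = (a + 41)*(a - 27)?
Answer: -1112489/529 ≈ -2103.0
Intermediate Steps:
z(o, E) = 1 + E (z(o, E) = E + 1 = 1 + E)
j(a) = 4/(-2 + (-27 + a)*(41 + a)) (j(a) = 4/(-2 + (a + 41)*(a - 27)) = 4/(-2 + (41 + a)*(-27 + a)) = 4/(-2 + (-27 + a)*(41 + a)))
(-2076 + j(-17)) + z(-53, -28) = (-2076 + 4/(-1109 + (-17)² + 14*(-17))) + (1 - 28) = (-2076 + 4/(-1109 + 289 - 238)) - 27 = (-2076 + 4/(-1058)) - 27 = (-2076 + 4*(-1/1058)) - 27 = (-2076 - 2/529) - 27 = -1098206/529 - 27 = -1112489/529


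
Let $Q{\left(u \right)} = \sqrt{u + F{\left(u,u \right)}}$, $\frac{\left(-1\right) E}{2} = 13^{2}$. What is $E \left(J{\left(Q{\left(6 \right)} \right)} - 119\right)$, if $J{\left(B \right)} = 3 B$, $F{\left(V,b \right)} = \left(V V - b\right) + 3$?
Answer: $40222 - 1014 \sqrt{39} \approx 33890.0$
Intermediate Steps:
$F{\left(V,b \right)} = 3 + V^{2} - b$ ($F{\left(V,b \right)} = \left(V^{2} - b\right) + 3 = 3 + V^{2} - b$)
$E = -338$ ($E = - 2 \cdot 13^{2} = \left(-2\right) 169 = -338$)
$Q{\left(u \right)} = \sqrt{3 + u^{2}}$ ($Q{\left(u \right)} = \sqrt{u + \left(3 + u^{2} - u\right)} = \sqrt{3 + u^{2}}$)
$E \left(J{\left(Q{\left(6 \right)} \right)} - 119\right) = - 338 \left(3 \sqrt{3 + 6^{2}} - 119\right) = - 338 \left(3 \sqrt{3 + 36} - 119\right) = - 338 \left(3 \sqrt{39} - 119\right) = - 338 \left(-119 + 3 \sqrt{39}\right) = 40222 - 1014 \sqrt{39}$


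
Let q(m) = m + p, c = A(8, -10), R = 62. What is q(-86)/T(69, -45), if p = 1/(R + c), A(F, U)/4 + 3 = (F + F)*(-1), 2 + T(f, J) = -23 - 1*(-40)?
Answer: -241/42 ≈ -5.7381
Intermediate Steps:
T(f, J) = 15 (T(f, J) = -2 + (-23 - 1*(-40)) = -2 + (-23 + 40) = -2 + 17 = 15)
A(F, U) = -12 - 8*F (A(F, U) = -12 + 4*((F + F)*(-1)) = -12 + 4*((2*F)*(-1)) = -12 + 4*(-2*F) = -12 - 8*F)
c = -76 (c = -12 - 8*8 = -12 - 64 = -76)
p = -1/14 (p = 1/(62 - 76) = 1/(-14) = -1/14 ≈ -0.071429)
q(m) = -1/14 + m (q(m) = m - 1/14 = -1/14 + m)
q(-86)/T(69, -45) = (-1/14 - 86)/15 = -1205/14*1/15 = -241/42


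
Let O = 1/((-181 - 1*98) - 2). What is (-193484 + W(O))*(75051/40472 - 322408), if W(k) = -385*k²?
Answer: 199349745689923806225/3195709592 ≈ 6.2380e+10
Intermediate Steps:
O = -1/281 (O = 1/((-181 - 98) - 2) = 1/(-279 - 2) = 1/(-281) = -1/281 ≈ -0.0035587)
(-193484 + W(O))*(75051/40472 - 322408) = (-193484 - 385*(-1/281)²)*(75051/40472 - 322408) = (-193484 - 385*1/78961)*(75051*(1/40472) - 322408) = (-193484 - 385/78961)*(75051/40472 - 322408) = -15277690509/78961*(-13048421525/40472) = 199349745689923806225/3195709592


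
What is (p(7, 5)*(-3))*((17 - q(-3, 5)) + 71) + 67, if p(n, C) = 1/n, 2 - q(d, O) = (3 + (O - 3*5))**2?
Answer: 64/7 ≈ 9.1429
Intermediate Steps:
q(d, O) = 2 - (-12 + O)**2 (q(d, O) = 2 - (3 + (O - 3*5))**2 = 2 - (3 + (O - 15))**2 = 2 - (3 + (-15 + O))**2 = 2 - (-12 + O)**2)
(p(7, 5)*(-3))*((17 - q(-3, 5)) + 71) + 67 = (-3/7)*((17 - (2 - (-12 + 5)**2)) + 71) + 67 = ((1/7)*(-3))*((17 - (2 - 1*(-7)**2)) + 71) + 67 = -3*((17 - (2 - 1*49)) + 71)/7 + 67 = -3*((17 - (2 - 49)) + 71)/7 + 67 = -3*((17 - 1*(-47)) + 71)/7 + 67 = -3*((17 + 47) + 71)/7 + 67 = -3*(64 + 71)/7 + 67 = -3/7*135 + 67 = -405/7 + 67 = 64/7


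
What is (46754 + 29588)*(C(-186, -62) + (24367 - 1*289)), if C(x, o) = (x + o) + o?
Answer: 1814496656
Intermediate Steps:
C(x, o) = x + 2*o (C(x, o) = (o + x) + o = x + 2*o)
(46754 + 29588)*(C(-186, -62) + (24367 - 1*289)) = (46754 + 29588)*((-186 + 2*(-62)) + (24367 - 1*289)) = 76342*((-186 - 124) + (24367 - 289)) = 76342*(-310 + 24078) = 76342*23768 = 1814496656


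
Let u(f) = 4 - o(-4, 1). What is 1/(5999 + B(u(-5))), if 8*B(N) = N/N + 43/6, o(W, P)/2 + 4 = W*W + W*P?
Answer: 48/288001 ≈ 0.00016667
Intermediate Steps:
o(W, P) = -8 + 2*W**2 + 2*P*W (o(W, P) = -8 + 2*(W*W + W*P) = -8 + 2*(W**2 + P*W) = -8 + (2*W**2 + 2*P*W) = -8 + 2*W**2 + 2*P*W)
u(f) = -12 (u(f) = 4 - (-8 + 2*(-4)**2 + 2*1*(-4)) = 4 - (-8 + 2*16 - 8) = 4 - (-8 + 32 - 8) = 4 - 1*16 = 4 - 16 = -12)
B(N) = 49/48 (B(N) = (N/N + 43/6)/8 = (1 + 43*(1/6))/8 = (1 + 43/6)/8 = (1/8)*(49/6) = 49/48)
1/(5999 + B(u(-5))) = 1/(5999 + 49/48) = 1/(288001/48) = 48/288001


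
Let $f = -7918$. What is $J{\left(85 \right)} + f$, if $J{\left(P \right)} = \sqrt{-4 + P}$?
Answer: $-7909$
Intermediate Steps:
$J{\left(85 \right)} + f = \sqrt{-4 + 85} - 7918 = \sqrt{81} - 7918 = 9 - 7918 = -7909$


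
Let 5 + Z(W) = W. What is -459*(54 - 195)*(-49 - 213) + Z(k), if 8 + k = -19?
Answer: -16956410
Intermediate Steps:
k = -27 (k = -8 - 19 = -27)
Z(W) = -5 + W
-459*(54 - 195)*(-49 - 213) + Z(k) = -459*(54 - 195)*(-49 - 213) + (-5 - 27) = -(-64719)*(-262) - 32 = -459*36942 - 32 = -16956378 - 32 = -16956410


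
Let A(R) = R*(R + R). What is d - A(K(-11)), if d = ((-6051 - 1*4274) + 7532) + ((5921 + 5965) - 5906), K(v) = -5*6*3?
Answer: -13013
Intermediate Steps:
K(v) = -90 (K(v) = -30*3 = -90)
A(R) = 2*R² (A(R) = R*(2*R) = 2*R²)
d = 3187 (d = ((-6051 - 4274) + 7532) + (11886 - 5906) = (-10325 + 7532) + 5980 = -2793 + 5980 = 3187)
d - A(K(-11)) = 3187 - 2*(-90)² = 3187 - 2*8100 = 3187 - 1*16200 = 3187 - 16200 = -13013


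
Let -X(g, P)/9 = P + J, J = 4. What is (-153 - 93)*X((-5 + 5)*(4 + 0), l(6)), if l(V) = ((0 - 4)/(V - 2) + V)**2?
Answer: 64206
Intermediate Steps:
l(V) = (V - 4/(-2 + V))**2 (l(V) = (-4/(-2 + V) + V)**2 = (V - 4/(-2 + V))**2)
X(g, P) = -36 - 9*P (X(g, P) = -9*(P + 4) = -9*(4 + P) = -36 - 9*P)
(-153 - 93)*X((-5 + 5)*(4 + 0), l(6)) = (-153 - 93)*(-36 - 9*(4 - 1*6**2 + 2*6)**2/(-2 + 6)**2) = -246*(-36 - 9*(4 - 1*36 + 12)**2/4**2) = -246*(-36 - 9*(4 - 36 + 12)**2/16) = -246*(-36 - 9*(-20)**2/16) = -246*(-36 - 9*400/16) = -246*(-36 - 9*25) = -246*(-36 - 225) = -246*(-261) = 64206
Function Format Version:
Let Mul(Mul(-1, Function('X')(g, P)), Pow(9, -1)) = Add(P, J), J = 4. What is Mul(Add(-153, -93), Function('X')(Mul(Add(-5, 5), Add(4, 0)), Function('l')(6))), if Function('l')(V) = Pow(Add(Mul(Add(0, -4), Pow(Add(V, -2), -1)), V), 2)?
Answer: 64206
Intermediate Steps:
Function('l')(V) = Pow(Add(V, Mul(-4, Pow(Add(-2, V), -1))), 2) (Function('l')(V) = Pow(Add(Mul(-4, Pow(Add(-2, V), -1)), V), 2) = Pow(Add(V, Mul(-4, Pow(Add(-2, V), -1))), 2))
Function('X')(g, P) = Add(-36, Mul(-9, P)) (Function('X')(g, P) = Mul(-9, Add(P, 4)) = Mul(-9, Add(4, P)) = Add(-36, Mul(-9, P)))
Mul(Add(-153, -93), Function('X')(Mul(Add(-5, 5), Add(4, 0)), Function('l')(6))) = Mul(Add(-153, -93), Add(-36, Mul(-9, Mul(Pow(Add(-2, 6), -2), Pow(Add(4, Mul(-1, Pow(6, 2)), Mul(2, 6)), 2))))) = Mul(-246, Add(-36, Mul(-9, Mul(Pow(4, -2), Pow(Add(4, Mul(-1, 36), 12), 2))))) = Mul(-246, Add(-36, Mul(-9, Mul(Rational(1, 16), Pow(Add(4, -36, 12), 2))))) = Mul(-246, Add(-36, Mul(-9, Mul(Rational(1, 16), Pow(-20, 2))))) = Mul(-246, Add(-36, Mul(-9, Mul(Rational(1, 16), 400)))) = Mul(-246, Add(-36, Mul(-9, 25))) = Mul(-246, Add(-36, -225)) = Mul(-246, -261) = 64206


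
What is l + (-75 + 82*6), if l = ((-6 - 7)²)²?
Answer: 28978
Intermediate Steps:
l = 28561 (l = ((-13)²)² = 169² = 28561)
l + (-75 + 82*6) = 28561 + (-75 + 82*6) = 28561 + (-75 + 492) = 28561 + 417 = 28978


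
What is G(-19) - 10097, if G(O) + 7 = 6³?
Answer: -9888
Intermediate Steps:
G(O) = 209 (G(O) = -7 + 6³ = -7 + 216 = 209)
G(-19) - 10097 = 209 - 10097 = -9888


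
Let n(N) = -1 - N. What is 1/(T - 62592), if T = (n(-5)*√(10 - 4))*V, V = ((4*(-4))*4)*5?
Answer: -163/10176896 + 5*√6/15265344 ≈ -1.5214e-5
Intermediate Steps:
V = -320 (V = -16*4*5 = -64*5 = -320)
T = -1280*√6 (T = ((-1 - 1*(-5))*√(10 - 4))*(-320) = ((-1 + 5)*√6)*(-320) = (4*√6)*(-320) = -1280*√6 ≈ -3135.3)
1/(T - 62592) = 1/(-1280*√6 - 62592) = 1/(-62592 - 1280*√6)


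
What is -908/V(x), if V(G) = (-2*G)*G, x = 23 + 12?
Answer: 454/1225 ≈ 0.37061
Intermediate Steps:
x = 35
V(G) = -2*G**2
-908/V(x) = -908/((-2*35**2)) = -908/((-2*1225)) = -908/(-2450) = -908*(-1/2450) = 454/1225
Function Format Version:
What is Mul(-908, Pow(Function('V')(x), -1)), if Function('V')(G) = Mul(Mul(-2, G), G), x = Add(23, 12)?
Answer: Rational(454, 1225) ≈ 0.37061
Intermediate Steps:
x = 35
Function('V')(G) = Mul(-2, Pow(G, 2))
Mul(-908, Pow(Function('V')(x), -1)) = Mul(-908, Pow(Mul(-2, Pow(35, 2)), -1)) = Mul(-908, Pow(Mul(-2, 1225), -1)) = Mul(-908, Pow(-2450, -1)) = Mul(-908, Rational(-1, 2450)) = Rational(454, 1225)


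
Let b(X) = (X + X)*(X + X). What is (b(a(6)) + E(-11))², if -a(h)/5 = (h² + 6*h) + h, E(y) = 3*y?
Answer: 370110406689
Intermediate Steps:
a(h) = -35*h - 5*h² (a(h) = -5*((h² + 6*h) + h) = -5*(h² + 7*h) = -35*h - 5*h²)
b(X) = 4*X² (b(X) = (2*X)*(2*X) = 4*X²)
(b(a(6)) + E(-11))² = (4*(-5*6*(7 + 6))² + 3*(-11))² = (4*(-5*6*13)² - 33)² = (4*(-390)² - 33)² = (4*152100 - 33)² = (608400 - 33)² = 608367² = 370110406689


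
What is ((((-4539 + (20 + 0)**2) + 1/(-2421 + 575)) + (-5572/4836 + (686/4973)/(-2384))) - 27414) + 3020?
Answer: -1116865804882897/39141369048 ≈ -28534.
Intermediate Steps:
((((-4539 + (20 + 0)**2) + 1/(-2421 + 575)) + (-5572/4836 + (686/4973)/(-2384))) - 27414) + 3020 = ((((-4539 + 20**2) + 1/(-1846)) + (-5572*1/4836 + (686*(1/4973))*(-1/2384))) - 27414) + 3020 = ((((-4539 + 400) - 1/1846) + (-1393/1209 + (686/4973)*(-1/2384))) - 27414) + 3020 = (((-4139 - 1/1846) + (-1393/1209 - 343/5927816)) - 27414) + 3020 = ((-7640595/1846 - 8257862375/7166729544) - 27414) + 3020 = (-162051248325985/39141369048 - 27414) + 3020 = -1235072739407857/39141369048 + 3020 = -1116865804882897/39141369048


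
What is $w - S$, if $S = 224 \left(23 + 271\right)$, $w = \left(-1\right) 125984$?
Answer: $-191840$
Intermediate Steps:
$w = -125984$
$S = 65856$ ($S = 224 \cdot 294 = 65856$)
$w - S = -125984 - 65856 = -191840$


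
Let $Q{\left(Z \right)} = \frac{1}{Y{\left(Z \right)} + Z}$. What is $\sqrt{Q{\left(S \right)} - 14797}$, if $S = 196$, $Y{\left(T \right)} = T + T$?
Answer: $\frac{i \sqrt{26101905}}{42} \approx 121.64 i$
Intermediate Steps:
$Y{\left(T \right)} = 2 T$
$Q{\left(Z \right)} = \frac{1}{3 Z}$ ($Q{\left(Z \right)} = \frac{1}{2 Z + Z} = \frac{1}{3 Z}$)
$\sqrt{Q{\left(S \right)} - 14797} = \sqrt{\frac{1}{3 \cdot 196} - 14797} = \sqrt{\frac{1}{3} \cdot \frac{1}{196} - 14797} = \sqrt{\frac{1}{588} - 14797} = \sqrt{- \frac{8700635}{588}} = \frac{i \sqrt{26101905}}{42}$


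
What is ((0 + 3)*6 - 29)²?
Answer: 121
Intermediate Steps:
((0 + 3)*6 - 29)² = (3*6 - 29)² = (18 - 29)² = (-11)² = 121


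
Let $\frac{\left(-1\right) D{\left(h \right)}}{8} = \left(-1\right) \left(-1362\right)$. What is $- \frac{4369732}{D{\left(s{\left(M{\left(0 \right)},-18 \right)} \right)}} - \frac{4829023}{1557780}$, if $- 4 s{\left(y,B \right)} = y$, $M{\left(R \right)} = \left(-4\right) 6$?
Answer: $\frac{23453000279}{58936010} \approx 397.94$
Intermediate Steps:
$M{\left(R \right)} = -24$
$s{\left(y,B \right)} = - \frac{y}{4}$
$D{\left(h \right)} = -10896$ ($D{\left(h \right)} = - 8 \left(\left(-1\right) \left(-1362\right)\right) = \left(-8\right) 1362 = -10896$)
$- \frac{4369732}{D{\left(s{\left(M{\left(0 \right)},-18 \right)} \right)}} - \frac{4829023}{1557780} = - \frac{4369732}{-10896} - \frac{4829023}{1557780} = \left(-4369732\right) \left(- \frac{1}{10896}\right) - \frac{4829023}{1557780} = \frac{1092433}{2724} - \frac{4829023}{1557780} = \frac{23453000279}{58936010}$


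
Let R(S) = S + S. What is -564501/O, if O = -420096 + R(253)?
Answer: 564501/419590 ≈ 1.3454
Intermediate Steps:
R(S) = 2*S
O = -419590 (O = -420096 + 2*253 = -420096 + 506 = -419590)
-564501/O = -564501/(-419590) = -564501*(-1/419590) = 564501/419590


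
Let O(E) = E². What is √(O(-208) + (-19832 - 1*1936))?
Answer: 2*√5374 ≈ 146.62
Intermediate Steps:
√(O(-208) + (-19832 - 1*1936)) = √((-208)² + (-19832 - 1*1936)) = √(43264 + (-19832 - 1936)) = √(43264 - 21768) = √21496 = 2*√5374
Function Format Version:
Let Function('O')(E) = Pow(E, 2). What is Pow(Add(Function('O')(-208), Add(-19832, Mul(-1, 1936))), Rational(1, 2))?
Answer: Mul(2, Pow(5374, Rational(1, 2))) ≈ 146.62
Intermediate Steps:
Pow(Add(Function('O')(-208), Add(-19832, Mul(-1, 1936))), Rational(1, 2)) = Pow(Add(Pow(-208, 2), Add(-19832, Mul(-1, 1936))), Rational(1, 2)) = Pow(Add(43264, Add(-19832, -1936)), Rational(1, 2)) = Pow(Add(43264, -21768), Rational(1, 2)) = Pow(21496, Rational(1, 2)) = Mul(2, Pow(5374, Rational(1, 2)))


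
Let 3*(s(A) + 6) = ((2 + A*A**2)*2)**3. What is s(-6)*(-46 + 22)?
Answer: 627222160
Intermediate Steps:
s(A) = -6 + (4 + 2*A**3)**3/3 (s(A) = -6 + ((2 + A*A**2)*2)**3/3 = -6 + ((2 + A**3)*2)**3/3 = -6 + (4 + 2*A**3)**3/3)
s(-6)*(-46 + 22) = (-6 + 8*(2 + (-6)**3)**3/3)*(-46 + 22) = (-6 + 8*(2 - 216)**3/3)*(-24) = (-6 + (8/3)*(-214)**3)*(-24) = (-6 + (8/3)*(-9800344))*(-24) = (-6 - 78402752/3)*(-24) = -78402770/3*(-24) = 627222160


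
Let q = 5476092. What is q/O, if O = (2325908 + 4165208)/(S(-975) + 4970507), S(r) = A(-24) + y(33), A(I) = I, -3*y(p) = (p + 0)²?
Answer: 6804208592760/1622779 ≈ 4.1929e+6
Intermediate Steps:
y(p) = -p²/3 (y(p) = -(p + 0)²/3 = -p²/3)
S(r) = -387 (S(r) = -24 - ⅓*33² = -24 - ⅓*1089 = -24 - 363 = -387)
O = 1622779/1242530 (O = (2325908 + 4165208)/(-387 + 4970507) = 6491116/4970120 = 6491116*(1/4970120) = 1622779/1242530 ≈ 1.3060)
q/O = 5476092/(1622779/1242530) = 5476092*(1242530/1622779) = 6804208592760/1622779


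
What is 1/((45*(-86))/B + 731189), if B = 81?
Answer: 9/6580271 ≈ 1.3677e-6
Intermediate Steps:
1/((45*(-86))/B + 731189) = 1/((45*(-86))/81 + 731189) = 1/(-3870*1/81 + 731189) = 1/(-430/9 + 731189) = 1/(6580271/9) = 9/6580271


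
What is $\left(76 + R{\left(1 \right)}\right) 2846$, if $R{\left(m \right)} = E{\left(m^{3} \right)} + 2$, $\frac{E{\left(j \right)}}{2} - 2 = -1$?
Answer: $227680$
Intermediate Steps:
$E{\left(j \right)} = 2$ ($E{\left(j \right)} = 4 + 2 \left(-1\right) = 4 - 2 = 2$)
$R{\left(m \right)} = 4$ ($R{\left(m \right)} = 2 + 2 = 4$)
$\left(76 + R{\left(1 \right)}\right) 2846 = \left(76 + 4\right) 2846 = 80 \cdot 2846 = 227680$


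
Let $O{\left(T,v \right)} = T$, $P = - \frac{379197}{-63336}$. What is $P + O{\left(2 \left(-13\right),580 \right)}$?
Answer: $- \frac{4643}{232} \approx -20.013$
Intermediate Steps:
$P = \frac{1389}{232}$ ($P = \left(-379197\right) \left(- \frac{1}{63336}\right) = \frac{1389}{232} \approx 5.9871$)
$P + O{\left(2 \left(-13\right),580 \right)} = \frac{1389}{232} + 2 \left(-13\right) = \frac{1389}{232} - 26 = - \frac{4643}{232}$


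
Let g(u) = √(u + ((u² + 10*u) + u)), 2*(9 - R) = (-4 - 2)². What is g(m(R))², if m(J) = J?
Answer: -27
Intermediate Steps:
R = -9 (R = 9 - (-4 - 2)²/2 = 9 - ½*(-6)² = 9 - ½*36 = 9 - 18 = -9)
g(u) = √(u² + 12*u) (g(u) = √(u + (u² + 11*u)) = √(u² + 12*u))
g(m(R))² = (√(-9*(12 - 9)))² = (√(-9*3))² = (√(-27))² = (3*I*√3)² = -27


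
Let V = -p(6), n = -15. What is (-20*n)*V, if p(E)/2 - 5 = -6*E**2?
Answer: 126600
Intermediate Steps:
p(E) = 10 - 12*E**2 (p(E) = 10 + 2*(-6*E**2) = 10 - 12*E**2)
V = 422 (V = -(10 - 12*6**2) = -(10 - 12*36) = -(10 - 432) = -1*(-422) = 422)
(-20*n)*V = -20*(-15)*422 = 300*422 = 126600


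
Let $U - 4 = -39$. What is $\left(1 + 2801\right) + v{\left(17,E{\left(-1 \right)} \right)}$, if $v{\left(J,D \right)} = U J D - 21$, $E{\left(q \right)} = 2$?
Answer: $1591$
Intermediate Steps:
$U = -35$ ($U = 4 - 39 = -35$)
$v{\left(J,D \right)} = -21 - 35 D J$ ($v{\left(J,D \right)} = - 35 J D - 21 = - 35 D J - 21 = -21 - 35 D J$)
$\left(1 + 2801\right) + v{\left(17,E{\left(-1 \right)} \right)} = \left(1 + 2801\right) - \left(21 + 70 \cdot 17\right) = 2802 - 1211 = 1591$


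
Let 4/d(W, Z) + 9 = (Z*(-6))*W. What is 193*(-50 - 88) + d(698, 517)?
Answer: -57668069974/2165205 ≈ -26634.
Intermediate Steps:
d(W, Z) = 4/(-9 - 6*W*Z) (d(W, Z) = 4/(-9 + (Z*(-6))*W) = 4/(-9 + (-6*Z)*W) = 4/(-9 - 6*W*Z))
193*(-50 - 88) + d(698, 517) = 193*(-50 - 88) - 4/(9 + 6*698*517) = 193*(-138) - 4/(9 + 2165196) = -26634 - 4/2165205 = -57668069974/2165205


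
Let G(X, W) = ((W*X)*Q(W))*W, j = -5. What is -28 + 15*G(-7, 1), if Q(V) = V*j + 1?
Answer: 392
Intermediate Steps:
Q(V) = 1 - 5*V (Q(V) = V*(-5) + 1 = -5*V + 1 = 1 - 5*V)
G(X, W) = X*W²*(1 - 5*W) (G(X, W) = ((W*X)*(1 - 5*W))*W = (W*X*(1 - 5*W))*W = X*W²*(1 - 5*W))
-28 + 15*G(-7, 1) = -28 + 15*(-7*1²*(1 - 5*1)) = -28 + 15*(-7*1*(1 - 5)) = -28 + 15*(-7*1*(-4)) = -28 + 15*28 = -28 + 420 = 392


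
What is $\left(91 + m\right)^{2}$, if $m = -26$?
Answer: $4225$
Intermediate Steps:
$\left(91 + m\right)^{2} = \left(91 - 26\right)^{2} = 65^{2} = 4225$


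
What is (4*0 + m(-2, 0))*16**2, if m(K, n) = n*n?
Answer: 0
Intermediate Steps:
m(K, n) = n**2
(4*0 + m(-2, 0))*16**2 = (4*0 + 0**2)*16**2 = (0 + 0)*256 = 0*256 = 0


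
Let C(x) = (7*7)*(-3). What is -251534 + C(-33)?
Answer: -251681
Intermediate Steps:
C(x) = -147 (C(x) = 49*(-3) = -147)
-251534 + C(-33) = -251534 - 147 = -251681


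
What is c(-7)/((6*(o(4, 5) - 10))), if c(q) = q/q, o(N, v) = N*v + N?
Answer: 1/84 ≈ 0.011905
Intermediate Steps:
o(N, v) = N + N*v
c(q) = 1
c(-7)/((6*(o(4, 5) - 10))) = 1/(6*(4*(1 + 5) - 10)) = 1/(6*(4*6 - 10)) = 1/(6*(24 - 10)) = 1/(6*14) = 1/84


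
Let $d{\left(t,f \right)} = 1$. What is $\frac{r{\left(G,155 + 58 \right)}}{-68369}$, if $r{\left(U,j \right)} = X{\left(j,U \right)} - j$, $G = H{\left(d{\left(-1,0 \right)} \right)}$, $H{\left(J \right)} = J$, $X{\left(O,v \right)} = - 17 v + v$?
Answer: $\frac{229}{68369} \approx 0.0033495$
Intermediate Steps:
$X{\left(O,v \right)} = - 16 v$
$G = 1$
$r{\left(U,j \right)} = - j - 16 U$ ($r{\left(U,j \right)} = - 16 U - j = - j - 16 U$)
$\frac{r{\left(G,155 + 58 \right)}}{-68369} = \frac{- (155 + 58) - 16}{-68369} = \left(\left(-1\right) 213 - 16\right) \left(- \frac{1}{68369}\right) = \left(-213 - 16\right) \left(- \frac{1}{68369}\right) = \left(-229\right) \left(- \frac{1}{68369}\right) = \frac{229}{68369}$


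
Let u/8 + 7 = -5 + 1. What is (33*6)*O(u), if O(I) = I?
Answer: -17424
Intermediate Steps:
u = -88 (u = -56 + 8*(-5 + 1) = -56 + 8*(-4) = -56 - 32 = -88)
(33*6)*O(u) = (33*6)*(-88) = 198*(-88) = -17424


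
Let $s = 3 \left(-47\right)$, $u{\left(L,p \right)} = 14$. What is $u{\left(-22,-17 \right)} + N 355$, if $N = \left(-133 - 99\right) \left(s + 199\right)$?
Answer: $-4776866$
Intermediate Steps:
$s = -141$
$N = -13456$ ($N = \left(-133 - 99\right) \left(-141 + 199\right) = \left(-232\right) 58 = -13456$)
$u{\left(-22,-17 \right)} + N 355 = 14 - 4776880 = -4776866$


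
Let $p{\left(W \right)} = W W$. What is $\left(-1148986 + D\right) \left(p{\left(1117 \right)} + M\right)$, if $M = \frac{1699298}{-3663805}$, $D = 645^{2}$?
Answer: $- \frac{3350575455342954467}{3663805} \approx -9.1451 \cdot 10^{11}$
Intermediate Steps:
$D = 416025$
$M = - \frac{1699298}{3663805}$ ($M = 1699298 \left(- \frac{1}{3663805}\right) = - \frac{1699298}{3663805} \approx -0.46381$)
$p{\left(W \right)} = W^{2}$
$\left(-1148986 + D\right) \left(p{\left(1117 \right)} + M\right) = \left(-1148986 + 416025\right) \left(1117^{2} - \frac{1699298}{3663805}\right) = - 732961 \left(1247689 - \frac{1699298}{3663805}\right) = \left(-732961\right) \frac{4571287497347}{3663805} = - \frac{3350575455342954467}{3663805}$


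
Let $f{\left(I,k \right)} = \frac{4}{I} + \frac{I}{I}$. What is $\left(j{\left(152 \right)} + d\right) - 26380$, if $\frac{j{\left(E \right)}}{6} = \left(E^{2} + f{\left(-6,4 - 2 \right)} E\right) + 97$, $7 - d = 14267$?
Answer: $98870$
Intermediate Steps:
$f{\left(I,k \right)} = 1 + \frac{4}{I}$ ($f{\left(I,k \right)} = \frac{4}{I} + 1 = 1 + \frac{4}{I}$)
$d = -14260$ ($d = 7 - 14267 = -14260$)
$j{\left(E \right)} = 582 + 2 E + 6 E^{2}$ ($j{\left(E \right)} = 6 \left(\left(E^{2} + \frac{4 - 6}{-6} E\right) + 97\right) = 6 \left(\left(E^{2} + \left(- \frac{1}{6}\right) \left(-2\right) E\right) + 97\right) = 6 \left(\left(E^{2} + \frac{E}{3}\right) + 97\right) = 6 \left(97 + E^{2} + \frac{E}{3}\right) = 582 + 2 E + 6 E^{2}$)
$\left(j{\left(152 \right)} + d\right) - 26380 = \left(\left(582 + 2 \cdot 152 + 6 \cdot 152^{2}\right) - 14260\right) - 26380 = \left(\left(582 + 304 + 6 \cdot 23104\right) - 14260\right) - 26380 = \left(\left(582 + 304 + 138624\right) - 14260\right) - 26380 = \left(139510 - 14260\right) - 26380 = 125250 - 26380 = 98870$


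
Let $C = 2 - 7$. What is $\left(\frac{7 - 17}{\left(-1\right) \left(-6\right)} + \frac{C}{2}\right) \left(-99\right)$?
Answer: $\frac{825}{2} \approx 412.5$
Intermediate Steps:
$C = -5$ ($C = 2 - 7 = -5$)
$\left(\frac{7 - 17}{\left(-1\right) \left(-6\right)} + \frac{C}{2}\right) \left(-99\right) = \left(\frac{7 - 17}{\left(-1\right) \left(-6\right)} - \frac{5}{2}\right) \left(-99\right) = \left(\frac{7 - 17}{6} - \frac{5}{2}\right) \left(-99\right) = \left(\left(-10\right) \frac{1}{6} - \frac{5}{2}\right) \left(-99\right) = \left(- \frac{5}{3} - \frac{5}{2}\right) \left(-99\right) = \left(- \frac{25}{6}\right) \left(-99\right) = \frac{825}{2}$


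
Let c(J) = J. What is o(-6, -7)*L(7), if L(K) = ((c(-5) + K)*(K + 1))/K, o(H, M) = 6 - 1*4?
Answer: 32/7 ≈ 4.5714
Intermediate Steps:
o(H, M) = 2 (o(H, M) = 6 - 4 = 2)
L(K) = (1 + K)*(-5 + K)/K (L(K) = ((-5 + K)*(K + 1))/K = ((-5 + K)*(1 + K))/K = ((1 + K)*(-5 + K))/K = (1 + K)*(-5 + K)/K)
o(-6, -7)*L(7) = 2*(-4 + 7 - 5/7) = 2*(16/7) = 32/7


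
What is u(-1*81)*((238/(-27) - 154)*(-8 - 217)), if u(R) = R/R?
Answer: 109900/3 ≈ 36633.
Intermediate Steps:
u(R) = 1
u(-1*81)*((238/(-27) - 154)*(-8 - 217)) = 1*((238/(-27) - 154)*(-8 - 217)) = 1*((238*(-1/27) - 154)*(-225)) = 1*((-238/27 - 154)*(-225)) = 1*(-4396/27*(-225)) = 1*(109900/3) = 109900/3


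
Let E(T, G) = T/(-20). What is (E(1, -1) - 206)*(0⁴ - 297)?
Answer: 1223937/20 ≈ 61197.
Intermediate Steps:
E(T, G) = -T/20 (E(T, G) = T*(-1/20) = -T/20)
(E(1, -1) - 206)*(0⁴ - 297) = (-1/20*1 - 206)*(0⁴ - 297) = (-1/20 - 206)*(0 - 297) = -4121/20*(-297) = 1223937/20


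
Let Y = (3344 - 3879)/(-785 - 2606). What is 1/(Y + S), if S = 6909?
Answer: 3391/23428954 ≈ 0.00014474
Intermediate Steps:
Y = 535/3391 (Y = -535/(-3391) = -535*(-1/3391) = 535/3391 ≈ 0.15777)
1/(Y + S) = 1/(535/3391 + 6909) = 1/(23428954/3391) = 3391/23428954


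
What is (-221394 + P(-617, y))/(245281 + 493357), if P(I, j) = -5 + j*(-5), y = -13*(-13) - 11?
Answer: -222189/738638 ≈ -0.30081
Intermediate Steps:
y = 158 (y = 169 - 11 = 158)
P(I, j) = -5 - 5*j
(-221394 + P(-617, y))/(245281 + 493357) = (-221394 + (-5 - 5*158))/(245281 + 493357) = (-221394 + (-5 - 790))/738638 = (-221394 - 795)*(1/738638) = -222189*1/738638 = -222189/738638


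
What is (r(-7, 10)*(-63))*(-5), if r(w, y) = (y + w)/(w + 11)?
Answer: 945/4 ≈ 236.25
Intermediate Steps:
r(w, y) = (w + y)/(11 + w)
(r(-7, 10)*(-63))*(-5) = (((-7 + 10)/(11 - 7))*(-63))*(-5) = ((3/4)*(-63))*(-5) = (((¼)*3)*(-63))*(-5) = ((¾)*(-63))*(-5) = -189/4*(-5) = 945/4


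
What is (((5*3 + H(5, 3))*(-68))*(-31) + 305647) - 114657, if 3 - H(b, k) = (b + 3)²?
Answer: 94022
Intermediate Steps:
H(b, k) = 3 - (3 + b)² (H(b, k) = 3 - (b + 3)² = 3 - (3 + b)²)
(((5*3 + H(5, 3))*(-68))*(-31) + 305647) - 114657 = (((5*3 + (3 - (3 + 5)²))*(-68))*(-31) + 305647) - 114657 = (((15 + (3 - 1*8²))*(-68))*(-31) + 305647) - 114657 = (((15 + (3 - 1*64))*(-68))*(-31) + 305647) - 114657 = (((15 + (3 - 64))*(-68))*(-31) + 305647) - 114657 = (((15 - 61)*(-68))*(-31) + 305647) - 114657 = (-46*(-68)*(-31) + 305647) - 114657 = (3128*(-31) + 305647) - 114657 = (-96968 + 305647) - 114657 = 208679 - 114657 = 94022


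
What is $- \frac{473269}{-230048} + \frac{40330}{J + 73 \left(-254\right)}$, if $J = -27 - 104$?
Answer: $- \frac{440483803}{4295686304} \approx -0.10254$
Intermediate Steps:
$J = -131$ ($J = -27 - 104 = -131$)
$- \frac{473269}{-230048} + \frac{40330}{J + 73 \left(-254\right)} = - \frac{473269}{-230048} + \frac{40330}{-131 + 73 \left(-254\right)} = \left(-473269\right) \left(- \frac{1}{230048}\right) + \frac{40330}{-131 - 18542} = \frac{473269}{230048} + \frac{40330}{-18673} = \frac{473269}{230048} + 40330 \left(- \frac{1}{18673}\right) = \frac{473269}{230048} - \frac{40330}{18673} = - \frac{440483803}{4295686304}$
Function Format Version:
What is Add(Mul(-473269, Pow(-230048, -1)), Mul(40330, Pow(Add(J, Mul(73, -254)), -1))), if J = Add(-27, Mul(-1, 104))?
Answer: Rational(-440483803, 4295686304) ≈ -0.10254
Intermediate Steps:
J = -131 (J = Add(-27, -104) = -131)
Add(Mul(-473269, Pow(-230048, -1)), Mul(40330, Pow(Add(J, Mul(73, -254)), -1))) = Add(Mul(-473269, Pow(-230048, -1)), Mul(40330, Pow(Add(-131, Mul(73, -254)), -1))) = Add(Mul(-473269, Rational(-1, 230048)), Mul(40330, Pow(Add(-131, -18542), -1))) = Add(Rational(473269, 230048), Mul(40330, Pow(-18673, -1))) = Add(Rational(473269, 230048), Mul(40330, Rational(-1, 18673))) = Add(Rational(473269, 230048), Rational(-40330, 18673)) = Rational(-440483803, 4295686304)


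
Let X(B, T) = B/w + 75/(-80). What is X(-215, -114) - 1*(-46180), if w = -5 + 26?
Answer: 15512725/336 ≈ 46169.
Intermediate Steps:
w = 21
X(B, T) = -15/16 + B/21 (X(B, T) = B/21 + 75/(-80) = B*(1/21) + 75*(-1/80) = B/21 - 15/16 = -15/16 + B/21)
X(-215, -114) - 1*(-46180) = (-15/16 + (1/21)*(-215)) - 1*(-46180) = (-15/16 - 215/21) + 46180 = -3755/336 + 46180 = 15512725/336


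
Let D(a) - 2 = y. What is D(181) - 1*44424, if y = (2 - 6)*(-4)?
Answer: -44406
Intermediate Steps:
y = 16 (y = -4*(-4) = 16)
D(a) = 18 (D(a) = 2 + 16 = 18)
D(181) - 1*44424 = 18 - 1*44424 = 18 - 44424 = -44406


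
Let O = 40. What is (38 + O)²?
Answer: 6084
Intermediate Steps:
(38 + O)² = (38 + 40)² = 78² = 6084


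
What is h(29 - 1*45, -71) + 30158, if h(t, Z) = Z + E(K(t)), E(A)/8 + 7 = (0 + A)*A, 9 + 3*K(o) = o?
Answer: 275279/9 ≈ 30587.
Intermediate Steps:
K(o) = -3 + o/3
E(A) = -56 + 8*A² (E(A) = -56 + 8*((0 + A)*A) = -56 + 8*(A*A) = -56 + 8*A²)
h(t, Z) = -56 + Z + 8*(-3 + t/3)² (h(t, Z) = Z + (-56 + 8*(-3 + t/3)²) = -56 + Z + 8*(-3 + t/3)²)
h(29 - 1*45, -71) + 30158 = (-56 - 71 + 8*(-9 + (29 - 1*45))²/9) + 30158 = (-56 - 71 + 8*(-9 + (29 - 45))²/9) + 30158 = (-56 - 71 + 8*(-9 - 16)²/9) + 30158 = (-56 - 71 + (8/9)*(-25)²) + 30158 = (-56 - 71 + (8/9)*625) + 30158 = (-56 - 71 + 5000/9) + 30158 = 3857/9 + 30158 = 275279/9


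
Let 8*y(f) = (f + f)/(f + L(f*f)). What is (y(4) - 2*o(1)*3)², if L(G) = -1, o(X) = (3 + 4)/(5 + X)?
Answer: 400/9 ≈ 44.444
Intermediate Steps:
o(X) = 7/(5 + X)
y(f) = f/(4*(-1 + f)) (y(f) = ((f + f)/(f - 1))/8 = ((2*f)/(-1 + f))/8 = (2*f/(-1 + f))/8 = f/(4*(-1 + f)))
(y(4) - 2*o(1)*3)² = ((¼)*4/(-1 + 4) - 14/(5 + 1)*3)² = ((¼)*4/3 - 14/6*3)² = ((¼)*4*(⅓) - 14/6*3)² = (⅓ - 2*7/6*3)² = (⅓ - 7/3*3)² = (⅓ - 7)² = (-20/3)² = 400/9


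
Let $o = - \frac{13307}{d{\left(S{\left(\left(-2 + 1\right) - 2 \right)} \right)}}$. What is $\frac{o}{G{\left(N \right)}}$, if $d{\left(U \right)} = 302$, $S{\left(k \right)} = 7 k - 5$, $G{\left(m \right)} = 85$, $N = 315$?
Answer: $- \frac{13307}{25670} \approx -0.51839$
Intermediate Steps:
$S{\left(k \right)} = -5 + 7 k$
$o = - \frac{13307}{302} \approx -44.063$
$\frac{o}{G{\left(N \right)}} = - \frac{13307}{302 \cdot 85} = \left(- \frac{13307}{302}\right) \frac{1}{85} = - \frac{13307}{25670}$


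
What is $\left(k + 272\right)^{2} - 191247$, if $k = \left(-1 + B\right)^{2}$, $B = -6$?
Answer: $-88206$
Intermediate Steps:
$k = 49$ ($k = \left(-1 - 6\right)^{2} = \left(-7\right)^{2} = 49$)
$\left(k + 272\right)^{2} - 191247 = \left(49 + 272\right)^{2} - 191247 = 321^{2} - 191247 = 103041 - 191247 = -88206$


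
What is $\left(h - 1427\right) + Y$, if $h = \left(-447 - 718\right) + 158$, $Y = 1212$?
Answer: $-1222$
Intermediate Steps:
$h = -1007$ ($h = -1165 + 158 = -1007$)
$\left(h - 1427\right) + Y = \left(-1007 - 1427\right) + 1212 = -2434 + 1212 = -1222$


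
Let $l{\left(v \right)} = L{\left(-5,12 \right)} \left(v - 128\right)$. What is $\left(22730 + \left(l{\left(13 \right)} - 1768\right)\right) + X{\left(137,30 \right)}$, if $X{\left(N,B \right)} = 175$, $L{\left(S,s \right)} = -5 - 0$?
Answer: $21712$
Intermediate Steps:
$L{\left(S,s \right)} = -5$ ($L{\left(S,s \right)} = -5 + 0 = -5$)
$l{\left(v \right)} = 640 - 5 v$ ($l{\left(v \right)} = - 5 \left(v - 128\right) = - 5 \left(-128 + v\right) = 640 - 5 v$)
$\left(22730 + \left(l{\left(13 \right)} - 1768\right)\right) + X{\left(137,30 \right)} = \left(22730 + \left(\left(640 - 65\right) - 1768\right)\right) + 175 = \left(22730 + \left(575 - 1768\right)\right) + 175 = \left(22730 - 1193\right) + 175 = 21537 + 175 = 21712$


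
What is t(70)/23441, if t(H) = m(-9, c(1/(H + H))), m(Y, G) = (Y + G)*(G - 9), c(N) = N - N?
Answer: 81/23441 ≈ 0.0034555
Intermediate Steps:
c(N) = 0
m(Y, G) = (-9 + G)*(G + Y) (m(Y, G) = (G + Y)*(-9 + G) = (-9 + G)*(G + Y))
t(H) = 81 (t(H) = 0² - 9*0 - 9*(-9) + 0*(-9) = 0 + 0 + 81 + 0 = 81)
t(70)/23441 = 81/23441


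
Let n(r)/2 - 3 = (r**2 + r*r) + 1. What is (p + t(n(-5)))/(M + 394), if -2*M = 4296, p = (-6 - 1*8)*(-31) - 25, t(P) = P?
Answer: -517/1754 ≈ -0.29475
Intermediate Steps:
n(r) = 8 + 4*r**2 (n(r) = 6 + 2*((r**2 + r*r) + 1) = 6 + 2*((r**2 + r**2) + 1) = 6 + 2*(2*r**2 + 1) = 6 + 2*(1 + 2*r**2) = 6 + (2 + 4*r**2) = 8 + 4*r**2)
p = 409 (p = (-6 - 8)*(-31) - 25 = -14*(-31) - 25 = 434 - 25 = 409)
M = -2148 (M = -1/2*4296 = -2148)
(p + t(n(-5)))/(M + 394) = (409 + (8 + 4*(-5)**2))/(-2148 + 394) = (409 + (8 + 4*25))/(-1754) = (409 + (8 + 100))*(-1/1754) = (409 + 108)*(-1/1754) = 517*(-1/1754) = -517/1754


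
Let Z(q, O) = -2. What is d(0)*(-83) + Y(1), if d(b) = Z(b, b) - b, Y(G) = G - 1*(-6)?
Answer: 173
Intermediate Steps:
Y(G) = 6 + G (Y(G) = G + 6 = 6 + G)
d(b) = -2 - b
d(0)*(-83) + Y(1) = (-2 - 1*0)*(-83) + (6 + 1) = (-2 + 0)*(-83) + 7 = -2*(-83) + 7 = 166 + 7 = 173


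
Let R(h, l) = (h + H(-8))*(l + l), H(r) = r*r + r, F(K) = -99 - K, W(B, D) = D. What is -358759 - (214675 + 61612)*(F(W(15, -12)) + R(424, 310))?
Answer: -82199332990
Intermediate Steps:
H(r) = r + r² (H(r) = r² + r = r + r²)
R(h, l) = 2*l*(56 + h) (R(h, l) = (h - 8*(1 - 8))*(l + l) = (h - 8*(-7))*(2*l) = (h + 56)*(2*l) = (56 + h)*(2*l) = 2*l*(56 + h))
-358759 - (214675 + 61612)*(F(W(15, -12)) + R(424, 310)) = -358759 - (214675 + 61612)*((-99 - 1*(-12)) + 2*310*(56 + 424)) = -358759 - 276287*((-99 + 12) + 2*310*480) = -358759 - 276287*(-87 + 297600) = -358759 - 276287*297513 = -358759 - 1*82198974231 = -358759 - 82198974231 = -82199332990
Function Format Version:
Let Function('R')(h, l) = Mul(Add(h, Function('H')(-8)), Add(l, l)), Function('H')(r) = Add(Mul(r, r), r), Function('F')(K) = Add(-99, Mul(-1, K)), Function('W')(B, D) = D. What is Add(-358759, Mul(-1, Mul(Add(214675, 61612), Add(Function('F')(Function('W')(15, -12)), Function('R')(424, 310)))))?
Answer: -82199332990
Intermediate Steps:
Function('H')(r) = Add(r, Pow(r, 2)) (Function('H')(r) = Add(Pow(r, 2), r) = Add(r, Pow(r, 2)))
Function('R')(h, l) = Mul(2, l, Add(56, h)) (Function('R')(h, l) = Mul(Add(h, Mul(-8, Add(1, -8))), Add(l, l)) = Mul(Add(h, Mul(-8, -7)), Mul(2, l)) = Mul(Add(h, 56), Mul(2, l)) = Mul(Add(56, h), Mul(2, l)) = Mul(2, l, Add(56, h)))
Add(-358759, Mul(-1, Mul(Add(214675, 61612), Add(Function('F')(Function('W')(15, -12)), Function('R')(424, 310))))) = Add(-358759, Mul(-1, Mul(Add(214675, 61612), Add(Add(-99, Mul(-1, -12)), Mul(2, 310, Add(56, 424)))))) = Add(-358759, Mul(-1, Mul(276287, Add(Add(-99, 12), Mul(2, 310, 480))))) = Add(-358759, Mul(-1, Mul(276287, Add(-87, 297600)))) = Add(-358759, Mul(-1, Mul(276287, 297513))) = Add(-358759, Mul(-1, 82198974231)) = Add(-358759, -82198974231) = -82199332990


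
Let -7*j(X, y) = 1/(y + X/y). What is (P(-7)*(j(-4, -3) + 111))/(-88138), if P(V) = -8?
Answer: 15552/1542415 ≈ 0.010083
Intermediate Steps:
j(X, y) = -1/(7*(y + X/y))
(P(-7)*(j(-4, -3) + 111))/(-88138) = -8*(-1*(-3)/(7*(-4) + 7*(-3)²) + 111)/(-88138) = -8*(-1*(-3)/(-28 + 7*9) + 111)*(-1/88138) = -8*(-1*(-3)/(-28 + 63) + 111)*(-1/88138) = -8*(-1*(-3)/35 + 111)*(-1/88138) = -8*(-1*(-3)*1/35 + 111)*(-1/88138) = -8*(3/35 + 111)*(-1/88138) = -8*3888/35*(-1/88138) = -31104/35*(-1/88138) = 15552/1542415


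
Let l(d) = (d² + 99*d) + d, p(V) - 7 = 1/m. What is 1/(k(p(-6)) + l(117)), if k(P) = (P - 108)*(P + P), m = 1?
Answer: 1/23789 ≈ 4.2036e-5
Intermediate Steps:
p(V) = 8 (p(V) = 7 + 1/1 = 7 + 1 = 8)
k(P) = 2*P*(-108 + P) (k(P) = (-108 + P)*(2*P) = 2*P*(-108 + P))
l(d) = d² + 100*d
1/(k(p(-6)) + l(117)) = 1/(2*8*(-108 + 8) + 117*(100 + 117)) = 1/(2*8*(-100) + 117*217) = 1/(-1600 + 25389) = 1/23789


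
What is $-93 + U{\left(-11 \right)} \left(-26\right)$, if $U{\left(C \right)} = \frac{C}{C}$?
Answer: $-119$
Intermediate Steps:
$U{\left(C \right)} = 1$
$-93 + U{\left(-11 \right)} \left(-26\right) = -93 + 1 \left(-26\right) = -93 - 26 = -119$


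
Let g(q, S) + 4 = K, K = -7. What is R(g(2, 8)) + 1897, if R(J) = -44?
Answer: 1853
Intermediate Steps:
g(q, S) = -11 (g(q, S) = -4 - 7 = -11)
R(g(2, 8)) + 1897 = -44 + 1897 = 1853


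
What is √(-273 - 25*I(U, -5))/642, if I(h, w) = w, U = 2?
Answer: I*√37/321 ≈ 0.018949*I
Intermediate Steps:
√(-273 - 25*I(U, -5))/642 = √(-273 - 25*(-5))/642 = √(-273 + 125)*(1/642) = √(-148)*(1/642) = (2*I*√37)*(1/642) = I*√37/321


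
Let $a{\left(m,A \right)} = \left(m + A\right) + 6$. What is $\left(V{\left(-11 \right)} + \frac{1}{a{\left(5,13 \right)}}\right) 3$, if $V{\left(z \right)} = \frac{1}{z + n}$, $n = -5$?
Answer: $- \frac{1}{16} \approx -0.0625$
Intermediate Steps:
$a{\left(m,A \right)} = 6 + A + m$ ($a{\left(m,A \right)} = \left(A + m\right) + 6 = 6 + A + m$)
$V{\left(z \right)} = \frac{1}{-5 + z}$ ($V{\left(z \right)} = \frac{1}{z - 5} = \frac{1}{-5 + z}$)
$\left(V{\left(-11 \right)} + \frac{1}{a{\left(5,13 \right)}}\right) 3 = \left(\frac{1}{-5 - 11} + \frac{1}{6 + 13 + 5}\right) 3 = \left(\frac{1}{-16} + \frac{1}{24}\right) 3 = \left(- \frac{1}{16} + \frac{1}{24}\right) 3 = \left(- \frac{1}{48}\right) 3 = - \frac{1}{16}$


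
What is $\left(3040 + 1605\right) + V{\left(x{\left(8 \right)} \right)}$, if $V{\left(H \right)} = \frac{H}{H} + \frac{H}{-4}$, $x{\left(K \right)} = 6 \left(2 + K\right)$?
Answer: $4631$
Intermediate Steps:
$x{\left(K \right)} = 12 + 6 K$
$V{\left(H \right)} = 1 - \frac{H}{4}$ ($V{\left(H \right)} = 1 + H \left(- \frac{1}{4}\right) = 1 - \frac{H}{4}$)
$\left(3040 + 1605\right) + V{\left(x{\left(8 \right)} \right)} = \left(3040 + 1605\right) + \left(1 - \frac{12 + 6 \cdot 8}{4}\right) = 4645 + \left(1 - \frac{12 + 48}{4}\right) = 4645 + \left(1 - 15\right) = 4645 - 14 = 4631$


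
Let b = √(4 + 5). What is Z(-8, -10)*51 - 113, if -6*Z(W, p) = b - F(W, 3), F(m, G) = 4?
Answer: -209/2 ≈ -104.50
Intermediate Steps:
b = 3 (b = √9 = 3)
Z(W, p) = ⅙ (Z(W, p) = -(3 - 1*4)/6 = -(3 - 4)/6 = -⅙*(-1) = ⅙)
Z(-8, -10)*51 - 113 = (⅙)*51 - 113 = 17/2 - 113 = -209/2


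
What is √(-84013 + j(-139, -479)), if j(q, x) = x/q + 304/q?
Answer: 8*I*√25362357/139 ≈ 289.85*I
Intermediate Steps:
j(q, x) = 304/q + x/q
√(-84013 + j(-139, -479)) = √(-84013 + (304 - 479)/(-139)) = √(-84013 - 1/139*(-175)) = √(-84013 + 175/139) = √(-11677632/139) = 8*I*√25362357/139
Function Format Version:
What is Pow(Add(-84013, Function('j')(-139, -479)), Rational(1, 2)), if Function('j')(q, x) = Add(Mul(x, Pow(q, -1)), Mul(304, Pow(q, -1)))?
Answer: Mul(Rational(8, 139), I, Pow(25362357, Rational(1, 2))) ≈ Mul(289.85, I)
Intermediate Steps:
Function('j')(q, x) = Add(Mul(304, Pow(q, -1)), Mul(x, Pow(q, -1)))
Pow(Add(-84013, Function('j')(-139, -479)), Rational(1, 2)) = Pow(Add(-84013, Mul(Pow(-139, -1), Add(304, -479))), Rational(1, 2)) = Pow(Add(-84013, Mul(Rational(-1, 139), -175)), Rational(1, 2)) = Pow(Add(-84013, Rational(175, 139)), Rational(1, 2)) = Pow(Rational(-11677632, 139), Rational(1, 2)) = Mul(Rational(8, 139), I, Pow(25362357, Rational(1, 2)))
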